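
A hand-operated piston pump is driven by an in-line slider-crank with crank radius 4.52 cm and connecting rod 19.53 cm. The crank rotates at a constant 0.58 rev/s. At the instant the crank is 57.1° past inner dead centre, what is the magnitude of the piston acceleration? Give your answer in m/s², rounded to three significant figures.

0.270

ω = 2π·0.58 = 3.644 rad/s
x(θ) = r cosθ + √(L² − r² sin²θ); with ω constant, a = ω²·d²x/dθ².
d²x/dθ² = −r cosθ − r²(cos2θ)/√u − r⁴ sin²2θ/(4u^{3/2}),  u = L² − r² sin²θ = 0.0367018 m².
Substituting r = 0.0452 m, L = 0.1953 m, θ = 57.1°: d²x/dθ² = -0.020303 m.
a = ω²·d²x/dθ² = (3.644)²·(-0.020303) = -0.26964 m/s²;  |a| = 0.26964 m/s².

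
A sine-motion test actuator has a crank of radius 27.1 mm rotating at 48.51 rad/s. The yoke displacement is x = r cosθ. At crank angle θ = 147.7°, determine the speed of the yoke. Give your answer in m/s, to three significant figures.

ω = 48.51 rad/s
x = r cosθ ⇒ ẋ = −rω sinθ.
|v| = rω|sinθ| = 0.0271·48.51·|sin 147.7°| = 0.70247 m/s.

0.702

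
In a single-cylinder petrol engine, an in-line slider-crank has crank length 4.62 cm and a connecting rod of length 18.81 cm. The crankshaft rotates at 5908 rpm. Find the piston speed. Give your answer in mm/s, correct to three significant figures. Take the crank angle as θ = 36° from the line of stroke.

ω = 2π·5908/60 = 618.7 rad/s
For an in-line slider-crank, x = r cosθ + √(L² − r² sin²θ), so v = −rω sinθ·[1 + r cosθ/√(L² − r² sin²θ)].
With r = 0.0462 m, L = 0.1881 m, θ = 36°: √(L² − r² sin²θ) = 0.18613 m.
v = −0.0462·618.7·0.58779·[1 + 0.0462·0.80902/0.18613] = -20.175 m/s.
|v| = 20.175 m/s = 20175 mm/s.

20200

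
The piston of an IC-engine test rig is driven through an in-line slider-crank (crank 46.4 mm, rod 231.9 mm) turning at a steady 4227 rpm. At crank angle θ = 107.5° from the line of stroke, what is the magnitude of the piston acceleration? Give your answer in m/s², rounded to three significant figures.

ω = 2π·4227/60 = 442.7 rad/s
x(θ) = r cosθ + √(L² − r² sin²θ); with ω constant, a = ω²·d²x/dθ².
d²x/dθ² = −r cosθ − r²(cos2θ)/√u − r⁴ sin²2θ/(4u^{3/2}),  u = L² − r² sin²θ = 0.0518193 m².
Substituting r = 0.0464 m, L = 0.2319 m, θ = 107.5°: d²x/dθ² = +0.021668 m.
a = ω²·d²x/dθ² = (442.7)²·(+0.021668) = +4245.6 m/s²;  |a| = 4245.6 m/s².

4250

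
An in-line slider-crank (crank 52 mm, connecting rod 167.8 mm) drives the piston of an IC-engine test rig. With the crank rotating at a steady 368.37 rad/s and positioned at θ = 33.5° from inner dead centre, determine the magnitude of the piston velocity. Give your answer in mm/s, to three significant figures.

ω = 368.4 rad/s
For an in-line slider-crank, x = r cosθ + √(L² − r² sin²θ), so v = −rω sinθ·[1 + r cosθ/√(L² − r² sin²θ)].
With r = 0.052 m, L = 0.1678 m, θ = 33.5°: √(L² − r² sin²θ) = 0.16533 m.
v = −0.052·368.4·0.55194·[1 + 0.052·0.83389/0.16533] = -13.345 m/s.
|v| = 13.345 m/s = 13345 mm/s.

13300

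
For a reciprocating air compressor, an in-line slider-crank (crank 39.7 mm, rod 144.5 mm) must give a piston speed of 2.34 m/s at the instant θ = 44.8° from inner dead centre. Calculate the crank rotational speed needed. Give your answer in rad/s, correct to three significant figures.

69.8

For an in-line slider-crank, |v_piston| = rω|sinθ|·[1 + r cosθ/√(L² − r² sin²θ)].
With r = 0.0397 m, L = 0.1445 m, θ = 44.8°: the bracketed kinematic factor |dx/dθ| = 0.033533 m.
ω = v/|dx/dθ| = 2.34/0.033533 = 69.783 rad/s.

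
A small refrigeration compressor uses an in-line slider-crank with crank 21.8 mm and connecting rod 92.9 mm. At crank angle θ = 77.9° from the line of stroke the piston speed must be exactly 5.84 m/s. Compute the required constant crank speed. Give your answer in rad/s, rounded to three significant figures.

261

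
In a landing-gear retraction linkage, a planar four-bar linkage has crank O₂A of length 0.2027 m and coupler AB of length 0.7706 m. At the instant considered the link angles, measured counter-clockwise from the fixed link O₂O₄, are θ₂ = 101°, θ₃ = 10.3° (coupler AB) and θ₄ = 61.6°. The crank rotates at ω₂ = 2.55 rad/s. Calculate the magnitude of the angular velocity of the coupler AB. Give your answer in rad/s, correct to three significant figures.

0.546

ω₂ = 2.55 rad/s
Differentiating the loop-closure r₂e^{iθ₂}+r₃e^{iθ₃}=r₁+r₄e^{iθ₄} gives r₂ω₂e^{iθ₂}+r₃ω₃e^{iθ₃}=r₄ω₄e^{iθ₄}.
Eliminating the other unknown: ω₃ = r₂ω₂ sin(θ₄−θ₂) / [r₃ sin(θ₃−θ₄)].
Numerator sine = -0.63473; denominator sine = -0.78043.
Result = 0.2027·2.55·(-0.63473) / (0.7706·(-0.78043)) = +0.54553 rad/s; magnitude 0.54553 rad/s.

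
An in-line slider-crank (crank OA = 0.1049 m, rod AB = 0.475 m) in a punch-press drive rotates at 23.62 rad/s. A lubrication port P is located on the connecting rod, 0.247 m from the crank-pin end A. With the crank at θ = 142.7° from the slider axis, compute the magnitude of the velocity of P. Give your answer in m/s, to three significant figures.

1.66

ω = 23.62 rad/s.  Crank-pin speed |V_A| = rω = 2.4777 m/s, perpendicular to OA.
Rod angle: sinφ = −(r/L) sinθ ⇒ φ = -7.691°; ω_rod = −rω cosθ/√(L²−r²sin²θ) = +4.1871 rad/s.
V_P = V_A + ω_rod × AP, with AP = 0.247 m along the rod.
Components: V_Px = −rω sinθ − a·ω_rod·sinφ = -1.3631 m/s;  V_Py = rω cosθ + a·ω_rod·cosφ = -0.94607 m/s.
|V_P| = √(V_Px² + V_Py²) = 1.6592 m/s.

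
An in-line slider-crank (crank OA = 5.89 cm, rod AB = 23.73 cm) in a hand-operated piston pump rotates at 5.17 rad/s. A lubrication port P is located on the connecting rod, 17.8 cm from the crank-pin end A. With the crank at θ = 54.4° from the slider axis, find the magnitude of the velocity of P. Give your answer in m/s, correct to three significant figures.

0.279

ω = 5.17 rad/s.  Crank-pin speed |V_A| = rω = 0.30451 m/s, perpendicular to OA.
Rod angle: sinφ = −(r/L) sinθ ⇒ φ = -11.643°; ω_rod = −rω cosθ/√(L²−r²sin²θ) = -0.7627 rad/s.
V_P = V_A + ω_rod × AP, with AP = 0.178 m along the rod.
Components: V_Px = −rω sinθ − a·ω_rod·sinφ = -0.275 m/s;  V_Py = rω cosθ + a·ω_rod·cosφ = +0.044297 m/s.
|V_P| = √(V_Px² + V_Py²) = 0.27854 m/s.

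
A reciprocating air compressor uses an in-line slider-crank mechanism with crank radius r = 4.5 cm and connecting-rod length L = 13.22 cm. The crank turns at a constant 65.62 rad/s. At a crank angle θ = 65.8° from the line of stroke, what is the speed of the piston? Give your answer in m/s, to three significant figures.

3.09

ω = 65.62 rad/s
For an in-line slider-crank, x = r cosθ + √(L² − r² sin²θ), so v = −rω sinθ·[1 + r cosθ/√(L² − r² sin²θ)].
With r = 0.045 m, L = 0.1322 m, θ = 65.8°: √(L² − r² sin²θ) = 0.12567 m.
v = −0.045·65.62·0.91212·[1 + 0.045·0.40992/0.12567] = -3.0888 m/s.
|v| = 3.0888 m/s.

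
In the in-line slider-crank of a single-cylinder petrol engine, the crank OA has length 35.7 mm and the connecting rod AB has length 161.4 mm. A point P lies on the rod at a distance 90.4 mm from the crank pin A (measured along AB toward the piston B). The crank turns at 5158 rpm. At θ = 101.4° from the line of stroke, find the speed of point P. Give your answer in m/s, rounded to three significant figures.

ω = 540.1 rad/s.  Crank-pin speed |V_A| = rω = 19.283 m/s, perpendicular to OA.
Rod angle: sinφ = −(r/L) sinθ ⇒ φ = -12.523°; ω_rod = −rω cosθ/√(L²−r²sin²θ) = +24.19 rad/s.
V_P = V_A + ω_rod × AP, with AP = 0.0904 m along the rod.
Components: V_Px = −rω sinθ − a·ω_rod·sinφ = -18.429 m/s;  V_Py = rω cosθ + a·ω_rod·cosφ = -1.6767 m/s.
|V_P| = √(V_Px² + V_Py²) = 18.505 m/s.

18.5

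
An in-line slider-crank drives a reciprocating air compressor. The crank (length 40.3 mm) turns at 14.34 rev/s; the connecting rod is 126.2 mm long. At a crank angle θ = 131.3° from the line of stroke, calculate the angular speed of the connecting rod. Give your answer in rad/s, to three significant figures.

19.6

ω = 90.1 rad/s (converted from 14.34 rev/s).
The rod makes angle φ with the slider axis where L sinφ = r sinθ; differentiating, L cosφ·φ̇ = r ω cosθ.
L cosφ = √(L² − r² sin²θ) = 0.12251 m.
|ω_rod| = r ω |cosθ| / √(L² − r² sin²θ) = 0.0403·90.1·0.66000/0.12251 = 19.561 rad/s.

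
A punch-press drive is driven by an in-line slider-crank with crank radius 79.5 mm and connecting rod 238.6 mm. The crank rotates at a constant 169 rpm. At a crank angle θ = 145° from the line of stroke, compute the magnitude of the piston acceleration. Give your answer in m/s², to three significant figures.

17.3

ω = 2π·169/60 = 17.7 rad/s
x(θ) = r cosθ + √(L² − r² sin²θ); with ω constant, a = ω²·d²x/dθ².
d²x/dθ² = −r cosθ − r²(cos2θ)/√u − r⁴ sin²2θ/(4u^{3/2}),  u = L² − r² sin²θ = 0.0548507 m².
Substituting r = 0.0795 m, L = 0.2386 m, θ = 145°: d²x/dθ² = +0.055206 m.
a = ω²·d²x/dθ² = (17.7)²·(+0.055206) = +17.291 m/s²;  |a| = 17.291 m/s².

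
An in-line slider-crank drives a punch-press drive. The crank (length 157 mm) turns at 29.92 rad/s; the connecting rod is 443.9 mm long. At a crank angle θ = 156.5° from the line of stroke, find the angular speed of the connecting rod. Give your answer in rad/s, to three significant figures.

ω = 29.92 rad/s
The rod makes angle φ with the slider axis where L sinφ = r sinθ; differentiating, L cosφ·φ̇ = r ω cosθ.
L cosφ = √(L² − r² sin²θ) = 0.43946 m.
|ω_rod| = r ω |cosθ| / √(L² − r² sin²θ) = 0.157·29.92·0.91706/0.43946 = 9.8025 rad/s.

9.80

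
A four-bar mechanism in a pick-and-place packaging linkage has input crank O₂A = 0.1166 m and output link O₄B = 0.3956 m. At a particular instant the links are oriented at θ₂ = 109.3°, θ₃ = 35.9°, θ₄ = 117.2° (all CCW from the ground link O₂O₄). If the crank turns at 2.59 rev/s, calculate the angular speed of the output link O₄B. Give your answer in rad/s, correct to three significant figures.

4.65

ω₂ = 16.27 rad/s (from 2.59 rev/s).
Differentiating the loop-closure r₂e^{iθ₂}+r₃e^{iθ₃}=r₁+r₄e^{iθ₄} gives r₂ω₂e^{iθ₂}+r₃ω₃e^{iθ₃}=r₄ω₄e^{iθ₄}.
Eliminating the other unknown: ω₄ = r₂ω₂ sin(θ₂−θ₃) / [r₄ sin(θ₄−θ₃)].
Numerator sine = +0.95832; denominator sine = +0.98849.
Result = 0.1166·16.27·(+0.95832) / (0.3956·(+0.98849)) = +4.6501 rad/s; magnitude 4.6501 rad/s.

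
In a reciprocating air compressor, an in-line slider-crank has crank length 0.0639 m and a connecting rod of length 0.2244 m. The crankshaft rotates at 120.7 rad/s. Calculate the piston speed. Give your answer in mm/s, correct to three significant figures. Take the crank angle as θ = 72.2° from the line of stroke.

ω = 120.7 rad/s
For an in-line slider-crank, x = r cosθ + √(L² − r² sin²θ), so v = −rω sinθ·[1 + r cosθ/√(L² − r² sin²θ)].
With r = 0.0639 m, L = 0.2244 m, θ = 72.2°: √(L² − r² sin²θ) = 0.21599 m.
v = −0.0639·120.7·0.95213·[1 + 0.0639·0.30570/0.21599] = -8.0076 m/s.
|v| = 8.0076 m/s = 8007.6 mm/s.

8010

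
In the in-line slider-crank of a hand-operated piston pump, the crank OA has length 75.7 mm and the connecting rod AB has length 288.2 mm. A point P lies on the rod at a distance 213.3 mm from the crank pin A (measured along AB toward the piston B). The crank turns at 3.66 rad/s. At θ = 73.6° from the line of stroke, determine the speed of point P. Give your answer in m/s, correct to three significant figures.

0.282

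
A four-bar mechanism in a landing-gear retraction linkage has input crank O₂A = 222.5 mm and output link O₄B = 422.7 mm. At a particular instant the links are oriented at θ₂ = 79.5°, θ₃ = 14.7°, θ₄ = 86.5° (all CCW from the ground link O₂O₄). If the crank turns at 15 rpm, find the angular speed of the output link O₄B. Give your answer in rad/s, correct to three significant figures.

ω₂ = 1.571 rad/s (from 15 rpm).
Differentiating the loop-closure r₂e^{iθ₂}+r₃e^{iθ₃}=r₁+r₄e^{iθ₄} gives r₂ω₂e^{iθ₂}+r₃ω₃e^{iθ₃}=r₄ω₄e^{iθ₄}.
Eliminating the other unknown: ω₄ = r₂ω₂ sin(θ₂−θ₃) / [r₄ sin(θ₄−θ₃)].
Numerator sine = +0.90483; denominator sine = +0.94997.
Result = 0.2225·1.571·(+0.90483) / (0.4227·(+0.94997)) = +0.78754 rad/s; magnitude 0.78754 rad/s.

0.788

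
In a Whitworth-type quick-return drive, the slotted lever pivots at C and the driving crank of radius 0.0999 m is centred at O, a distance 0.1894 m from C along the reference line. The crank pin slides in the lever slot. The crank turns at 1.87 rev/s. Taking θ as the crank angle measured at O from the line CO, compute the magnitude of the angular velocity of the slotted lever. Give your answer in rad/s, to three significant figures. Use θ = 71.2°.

3.25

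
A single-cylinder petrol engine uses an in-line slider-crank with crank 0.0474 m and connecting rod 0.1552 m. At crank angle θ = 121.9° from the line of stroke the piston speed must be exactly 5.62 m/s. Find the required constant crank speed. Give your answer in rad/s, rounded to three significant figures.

For an in-line slider-crank, |v_piston| = rω|sinθ|·[1 + r cosθ/√(L² − r² sin²θ)].
With r = 0.0474 m, L = 0.1552 m, θ = 121.9°: the bracketed kinematic factor |dx/dθ| = 0.033517 m.
ω = v/|dx/dθ| = 5.62/0.033517 = 167.68 rad/s.

168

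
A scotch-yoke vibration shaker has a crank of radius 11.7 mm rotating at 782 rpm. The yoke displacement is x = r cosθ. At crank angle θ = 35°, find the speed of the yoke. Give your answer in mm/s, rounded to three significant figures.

ω = 81.89 rad/s (from 782 rpm).
x = r cosθ ⇒ ẋ = −rω sinθ.
|v| = rω|sinθ| = 0.0117·81.89·|sin 35°| = 0.54956 m/s = 549.56 mm/s.

550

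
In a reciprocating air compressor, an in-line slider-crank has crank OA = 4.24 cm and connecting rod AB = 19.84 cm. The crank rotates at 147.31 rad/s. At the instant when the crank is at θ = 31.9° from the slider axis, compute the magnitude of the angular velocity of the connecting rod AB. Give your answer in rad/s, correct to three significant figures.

26.9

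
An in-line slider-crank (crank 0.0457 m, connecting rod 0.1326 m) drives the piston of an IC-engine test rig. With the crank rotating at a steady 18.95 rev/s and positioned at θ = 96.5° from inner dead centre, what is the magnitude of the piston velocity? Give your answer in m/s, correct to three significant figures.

5.18

ω = 2π·18.9 = 119.1 rad/s
For an in-line slider-crank, x = r cosθ + √(L² − r² sin²θ), so v = −rω sinθ·[1 + r cosθ/√(L² − r² sin²θ)].
With r = 0.0457 m, L = 0.1326 m, θ = 96.5°: √(L² − r² sin²θ) = 0.12458 m.
v = −0.0457·119.1·0.99357·[1 + 0.0457·-0.11320/0.12458] = -5.1819 m/s.
|v| = 5.1819 m/s.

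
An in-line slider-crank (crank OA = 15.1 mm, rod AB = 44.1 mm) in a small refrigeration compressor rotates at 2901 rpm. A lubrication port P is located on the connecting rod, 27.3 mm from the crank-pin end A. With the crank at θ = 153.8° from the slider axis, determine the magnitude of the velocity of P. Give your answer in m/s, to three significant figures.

2.27

ω = 303.8 rad/s.  Crank-pin speed |V_A| = rω = 4.5873 m/s, perpendicular to OA.
Rod angle: sinφ = −(r/L) sinθ ⇒ φ = -8.695°; ω_rod = −rω cosθ/√(L²−r²sin²θ) = +94.417 rad/s.
V_P = V_A + ω_rod × AP, with AP = 0.0273 m along the rod.
Components: V_Px = −rω sinθ − a·ω_rod·sinφ = -1.6356 m/s;  V_Py = rω cosθ + a·ω_rod·cosφ = -1.568 m/s.
|V_P| = √(V_Px² + V_Py²) = 2.2658 m/s.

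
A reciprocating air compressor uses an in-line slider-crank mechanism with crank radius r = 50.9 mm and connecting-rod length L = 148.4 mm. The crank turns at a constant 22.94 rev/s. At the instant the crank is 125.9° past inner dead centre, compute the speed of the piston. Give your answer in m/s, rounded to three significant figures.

ω = 2π·22.9 = 144.1 rad/s
For an in-line slider-crank, x = r cosθ + √(L² − r² sin²θ), so v = −rω sinθ·[1 + r cosθ/√(L² − r² sin²θ)].
With r = 0.0509 m, L = 0.1484 m, θ = 125.9°: √(L² − r² sin²θ) = 0.14256 m.
v = −0.0509·144.1·0.81004·[1 + 0.0509·-0.58637/0.14256] = -4.6987 m/s.
|v| = 4.6987 m/s.

4.70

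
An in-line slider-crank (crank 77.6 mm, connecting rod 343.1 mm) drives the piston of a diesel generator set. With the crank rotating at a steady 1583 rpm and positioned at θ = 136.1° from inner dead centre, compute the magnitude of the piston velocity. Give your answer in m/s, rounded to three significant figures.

7.45

ω = 2π·1583/60 = 165.8 rad/s
For an in-line slider-crank, x = r cosθ + √(L² − r² sin²θ), so v = −rω sinθ·[1 + r cosθ/√(L² − r² sin²θ)].
With r = 0.0776 m, L = 0.3431 m, θ = 136.1°: √(L² − r² sin²θ) = 0.33885 m.
v = −0.0776·165.8·0.69340·[1 + 0.0776·-0.72055/0.33885] = -7.448 m/s.
|v| = 7.448 m/s.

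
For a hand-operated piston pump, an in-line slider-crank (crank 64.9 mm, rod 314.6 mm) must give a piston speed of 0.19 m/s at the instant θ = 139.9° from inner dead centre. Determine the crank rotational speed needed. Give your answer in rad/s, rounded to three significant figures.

5.41

For an in-line slider-crank, |v_piston| = rω|sinθ|·[1 + r cosθ/√(L² − r² sin²θ)].
With r = 0.0649 m, L = 0.3146 m, θ = 139.9°: the bracketed kinematic factor |dx/dθ| = 0.035148 m.
ω = v/|dx/dθ| = 0.19/0.035148 = 5.4057 rad/s.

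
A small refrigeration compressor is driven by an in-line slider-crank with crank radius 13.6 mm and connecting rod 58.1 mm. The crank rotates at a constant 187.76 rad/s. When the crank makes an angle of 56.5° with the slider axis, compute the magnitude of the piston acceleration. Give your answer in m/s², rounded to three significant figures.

221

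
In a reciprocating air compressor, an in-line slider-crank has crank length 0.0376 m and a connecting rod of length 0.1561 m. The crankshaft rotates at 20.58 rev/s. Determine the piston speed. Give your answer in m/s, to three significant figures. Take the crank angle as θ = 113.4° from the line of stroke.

4.02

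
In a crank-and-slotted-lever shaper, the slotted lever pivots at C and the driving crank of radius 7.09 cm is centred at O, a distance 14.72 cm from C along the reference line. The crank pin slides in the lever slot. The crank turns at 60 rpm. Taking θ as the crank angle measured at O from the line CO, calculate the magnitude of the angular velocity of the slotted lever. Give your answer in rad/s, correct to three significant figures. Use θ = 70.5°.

ω = 6.283 rad/s (from 60 rpm).
Crank pin A relative to C: A = (d + r cosθ, r sinθ); lever angle φ = atan2(r sinθ, d + r cosθ).
Differentiating tanφ: φ̇ = rω(d cosθ + r)/(d² + r² + 2dr cosθ).
d² + r² + 2dr cosθ = |CA|² = 0.0336622 m²;  d cosθ + r = +0.12004 m.
|ω_lever| = |0.0709·6.283·+0.12004| / 0.0336622 = 1.5885 rad/s.

1.59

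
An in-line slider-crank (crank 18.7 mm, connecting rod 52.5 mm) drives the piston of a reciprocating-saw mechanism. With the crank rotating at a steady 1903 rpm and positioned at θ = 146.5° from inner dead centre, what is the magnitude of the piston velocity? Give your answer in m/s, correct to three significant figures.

1.43

ω = 2π·1903/60 = 199.3 rad/s
For an in-line slider-crank, x = r cosθ + √(L² − r² sin²θ), so v = −rω sinθ·[1 + r cosθ/√(L² − r² sin²θ)].
With r = 0.0187 m, L = 0.0525 m, θ = 146.5°: √(L² − r² sin²θ) = 0.051475 m.
v = −0.0187·199.3·0.55194·[1 + 0.0187·-0.83389/0.051475] = -1.4337 m/s.
|v| = 1.4337 m/s.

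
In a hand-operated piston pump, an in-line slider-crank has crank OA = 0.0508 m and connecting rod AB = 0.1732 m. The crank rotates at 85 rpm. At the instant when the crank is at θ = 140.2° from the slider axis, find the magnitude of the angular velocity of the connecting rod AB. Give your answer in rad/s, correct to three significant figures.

ω = 8.901 rad/s (converted from 85 rpm).
The rod makes angle φ with the slider axis where L sinφ = r sinθ; differentiating, L cosφ·φ̇ = r ω cosθ.
L cosφ = √(L² − r² sin²θ) = 0.17012 m.
|ω_rod| = r ω |cosθ| / √(L² − r² sin²θ) = 0.0508·8.901·0.76828/0.17012 = 2.0421 rad/s.

2.04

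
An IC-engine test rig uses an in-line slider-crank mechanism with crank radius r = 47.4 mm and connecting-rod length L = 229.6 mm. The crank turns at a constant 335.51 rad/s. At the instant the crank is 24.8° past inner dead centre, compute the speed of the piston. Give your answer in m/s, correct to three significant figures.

7.93

ω = 335.5 rad/s
For an in-line slider-crank, x = r cosθ + √(L² − r² sin²θ), so v = −rω sinθ·[1 + r cosθ/√(L² − r² sin²θ)].
With r = 0.0474 m, L = 0.2296 m, θ = 24.8°: √(L² − r² sin²θ) = 0.22874 m.
v = −0.0474·335.5·0.41945·[1 + 0.0474·0.90778/0.22874] = -7.9255 m/s.
|v| = 7.9255 m/s.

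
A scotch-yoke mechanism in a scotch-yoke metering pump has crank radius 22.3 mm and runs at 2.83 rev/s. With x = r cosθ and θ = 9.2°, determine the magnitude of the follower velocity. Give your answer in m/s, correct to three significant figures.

0.0634

ω = 17.78 rad/s (from 2.83 rev/s).
x = r cosθ ⇒ ẋ = −rω sinθ.
|v| = rω|sinθ| = 0.0223·17.78·|sin 9.2°| = 0.063397 m/s.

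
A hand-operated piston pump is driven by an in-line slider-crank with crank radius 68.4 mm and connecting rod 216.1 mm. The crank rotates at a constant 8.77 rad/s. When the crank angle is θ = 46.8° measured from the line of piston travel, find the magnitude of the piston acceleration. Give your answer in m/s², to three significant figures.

ω = 8.77 rad/s
x(θ) = r cosθ + √(L² − r² sin²θ); with ω constant, a = ω²·d²x/dθ².
d²x/dθ² = −r cosθ − r²(cos2θ)/√u − r⁴ sin²2θ/(4u^{3/2}),  u = L² − r² sin²θ = 0.044213 m².
Substituting r = 0.0684 m, L = 0.2161 m, θ = 46.8°: d²x/dθ² = -0.046012 m.
a = ω²·d²x/dθ² = (8.77)²·(-0.046012) = -3.5389 m/s²;  |a| = 3.5389 m/s².

3.54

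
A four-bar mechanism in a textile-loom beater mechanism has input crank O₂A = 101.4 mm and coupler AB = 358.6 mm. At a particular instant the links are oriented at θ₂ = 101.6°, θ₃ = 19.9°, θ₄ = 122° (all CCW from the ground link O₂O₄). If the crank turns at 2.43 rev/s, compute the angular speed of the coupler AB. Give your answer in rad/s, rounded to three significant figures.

1.54

ω₂ = 15.27 rad/s (from 2.43 rev/s).
Differentiating the loop-closure r₂e^{iθ₂}+r₃e^{iθ₃}=r₁+r₄e^{iθ₄} gives r₂ω₂e^{iθ₂}+r₃ω₃e^{iθ₃}=r₄ω₄e^{iθ₄}.
Eliminating the other unknown: ω₃ = r₂ω₂ sin(θ₄−θ₂) / [r₃ sin(θ₃−θ₄)].
Numerator sine = +0.34857; denominator sine = -0.97778.
Result = 0.1014·15.27·(+0.34857) / (0.3586·(-0.97778)) = -1.5391 rad/s; magnitude 1.5391 rad/s.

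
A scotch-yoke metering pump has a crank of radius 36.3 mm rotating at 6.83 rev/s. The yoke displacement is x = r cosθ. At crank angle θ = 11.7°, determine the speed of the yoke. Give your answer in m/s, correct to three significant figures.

ω = 42.91 rad/s (from 6.83 rev/s).
x = r cosθ ⇒ ẋ = −rω sinθ.
|v| = rω|sinθ| = 0.0363·42.91·|sin 11.7°| = 0.3159 m/s.

0.316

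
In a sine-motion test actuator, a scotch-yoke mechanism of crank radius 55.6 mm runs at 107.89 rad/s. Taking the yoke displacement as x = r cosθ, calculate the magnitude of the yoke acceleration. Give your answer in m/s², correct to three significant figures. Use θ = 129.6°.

ω = 107.9 rad/s
x = r cosθ ⇒ ẍ = −rω² cosθ (ω constant).
|a| = rω²|cosθ| = 0.0556·(107.9)²·|cos 129.6°| = 412.54 m/s².

413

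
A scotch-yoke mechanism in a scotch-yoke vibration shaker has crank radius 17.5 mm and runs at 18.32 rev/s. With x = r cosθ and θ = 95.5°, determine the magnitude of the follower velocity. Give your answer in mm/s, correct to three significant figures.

ω = 115.1 rad/s (from 18.32 rev/s).
x = r cosθ ⇒ ẋ = −rω sinθ.
|v| = rω|sinθ| = 0.0175·115.1·|sin 95.5°| = 2.0051 m/s = 2005.1 mm/s.

2010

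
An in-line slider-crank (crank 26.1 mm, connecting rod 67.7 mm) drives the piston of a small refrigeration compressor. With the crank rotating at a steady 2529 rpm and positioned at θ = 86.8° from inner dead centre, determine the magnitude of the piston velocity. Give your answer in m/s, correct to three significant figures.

ω = 2π·2529/60 = 264.8 rad/s
For an in-line slider-crank, x = r cosθ + √(L² − r² sin²θ), so v = −rω sinθ·[1 + r cosθ/√(L² − r² sin²θ)].
With r = 0.0261 m, L = 0.0677 m, θ = 86.8°: √(L² − r² sin²θ) = 0.062484 m.
v = −0.0261·264.8·0.99844·[1 + 0.0261·0.05582/0.062484] = -7.0624 m/s.
|v| = 7.0624 m/s.

7.06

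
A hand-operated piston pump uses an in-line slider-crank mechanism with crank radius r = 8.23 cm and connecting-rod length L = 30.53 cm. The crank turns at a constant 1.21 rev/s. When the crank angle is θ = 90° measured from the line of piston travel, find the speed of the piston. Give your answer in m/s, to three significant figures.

ω = 2π·1.21 = 7.603 rad/s
For an in-line slider-crank, x = r cosθ + √(L² − r² sin²θ), so v = −rω sinθ·[1 + r cosθ/√(L² − r² sin²θ)].
With r = 0.0823 m, L = 0.3053 m, θ = 90°: √(L² − r² sin²θ) = 0.294 m.
v = −0.0823·7.603·1.00000·[1 + 0.0823·0.00000/0.294] = -0.6257 m/s.
|v| = 0.6257 m/s.

0.626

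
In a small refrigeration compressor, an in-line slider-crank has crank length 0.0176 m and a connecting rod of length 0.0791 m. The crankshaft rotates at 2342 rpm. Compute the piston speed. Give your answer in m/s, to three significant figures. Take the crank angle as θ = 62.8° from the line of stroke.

4.24

ω = 2π·2342/60 = 245.3 rad/s
For an in-line slider-crank, x = r cosθ + √(L² − r² sin²θ), so v = −rω sinθ·[1 + r cosθ/√(L² − r² sin²θ)].
With r = 0.0176 m, L = 0.0791 m, θ = 62.8°: √(L² − r² sin²θ) = 0.077536 m.
v = −0.0176·245.3·0.88942·[1 + 0.0176·0.45710/0.077536] = -4.2375 m/s.
|v| = 4.2375 m/s.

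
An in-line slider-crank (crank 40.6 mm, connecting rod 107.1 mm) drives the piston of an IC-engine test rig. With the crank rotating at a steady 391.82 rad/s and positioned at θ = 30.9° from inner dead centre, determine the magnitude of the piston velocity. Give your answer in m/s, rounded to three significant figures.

ω = 391.8 rad/s
For an in-line slider-crank, x = r cosθ + √(L² − r² sin²θ), so v = −rω sinθ·[1 + r cosθ/√(L² − r² sin²θ)].
With r = 0.0406 m, L = 0.1071 m, θ = 30.9°: √(L² − r² sin²θ) = 0.10505 m.
v = −0.0406·391.8·0.51354·[1 + 0.0406·0.85806/0.10505] = -10.879 m/s.
|v| = 10.879 m/s.

10.9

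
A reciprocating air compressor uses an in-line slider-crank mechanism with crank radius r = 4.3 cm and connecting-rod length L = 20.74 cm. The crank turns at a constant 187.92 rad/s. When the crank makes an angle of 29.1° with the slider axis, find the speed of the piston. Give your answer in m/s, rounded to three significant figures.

4.65

ω = 187.9 rad/s
For an in-line slider-crank, x = r cosθ + √(L² − r² sin²θ), so v = −rω sinθ·[1 + r cosθ/√(L² − r² sin²θ)].
With r = 0.043 m, L = 0.2074 m, θ = 29.1°: √(L² − r² sin²θ) = 0.20634 m.
v = −0.043·187.9·0.48634·[1 + 0.043·0.87377/0.20634] = -4.6454 m/s.
|v| = 4.6454 m/s.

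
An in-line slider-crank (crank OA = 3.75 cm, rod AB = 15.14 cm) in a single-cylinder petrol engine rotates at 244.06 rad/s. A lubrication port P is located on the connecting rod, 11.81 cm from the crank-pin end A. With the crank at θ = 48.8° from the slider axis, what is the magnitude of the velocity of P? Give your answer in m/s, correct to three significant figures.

ω = 244.1 rad/s.  Crank-pin speed |V_A| = rω = 9.1523 m/s, perpendicular to OA.
Rod angle: sinφ = −(r/L) sinθ ⇒ φ = -10.741°; ω_rod = −rω cosθ/√(L²−r²sin²θ) = -40.528 rad/s.
V_P = V_A + ω_rod × AP, with AP = 0.1181 m along the rod.
Components: V_Px = −rω sinθ − a·ω_rod·sinφ = -7.7783 m/s;  V_Py = rω cosθ + a·ω_rod·cosφ = +1.3259 m/s.
|V_P| = √(V_Px² + V_Py²) = 7.8905 m/s.

7.89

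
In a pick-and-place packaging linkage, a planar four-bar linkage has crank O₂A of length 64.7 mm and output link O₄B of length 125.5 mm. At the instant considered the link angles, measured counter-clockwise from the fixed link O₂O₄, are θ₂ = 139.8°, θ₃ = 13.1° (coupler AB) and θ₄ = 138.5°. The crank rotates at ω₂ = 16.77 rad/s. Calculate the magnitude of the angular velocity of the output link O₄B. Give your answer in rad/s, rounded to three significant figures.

ω₂ = 16.77 rad/s
Differentiating the loop-closure r₂e^{iθ₂}+r₃e^{iθ₃}=r₁+r₄e^{iθ₄} gives r₂ω₂e^{iθ₂}+r₃ω₃e^{iθ₃}=r₄ω₄e^{iθ₄}.
Eliminating the other unknown: ω₄ = r₂ω₂ sin(θ₂−θ₃) / [r₄ sin(θ₄−θ₃)].
Numerator sine = +0.80178; denominator sine = +0.81513.
Result = 0.0647·16.77·(+0.80178) / (0.1255·(+0.81513)) = +8.504 rad/s; magnitude 8.504 rad/s.

8.50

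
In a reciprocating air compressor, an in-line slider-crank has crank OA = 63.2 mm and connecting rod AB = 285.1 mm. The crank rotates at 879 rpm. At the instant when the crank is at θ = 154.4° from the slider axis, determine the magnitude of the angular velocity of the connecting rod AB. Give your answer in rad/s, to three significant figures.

18.5

ω = 92.05 rad/s (converted from 879 rpm).
The rod makes angle φ with the slider axis where L sinφ = r sinθ; differentiating, L cosφ·φ̇ = r ω cosθ.
L cosφ = √(L² − r² sin²θ) = 0.28379 m.
|ω_rod| = r ω |cosθ| / √(L² − r² sin²θ) = 0.0632·92.05·0.90183/0.28379 = 18.487 rad/s.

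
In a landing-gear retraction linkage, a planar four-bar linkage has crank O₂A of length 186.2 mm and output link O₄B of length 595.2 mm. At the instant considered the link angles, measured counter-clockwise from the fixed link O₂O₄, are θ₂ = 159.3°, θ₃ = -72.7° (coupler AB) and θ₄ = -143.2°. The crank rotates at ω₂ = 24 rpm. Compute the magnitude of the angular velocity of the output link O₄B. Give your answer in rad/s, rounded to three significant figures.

0.657

ω₂ = 2.513 rad/s (from 24 rpm).
Differentiating the loop-closure r₂e^{iθ₂}+r₃e^{iθ₃}=r₁+r₄e^{iθ₄} gives r₂ω₂e^{iθ₂}+r₃ω₃e^{iθ₃}=r₄ω₄e^{iθ₄}.
Eliminating the other unknown: ω₄ = r₂ω₂ sin(θ₂−θ₃) / [r₄ sin(θ₄−θ₃)].
Numerator sine = -0.78801; denominator sine = -0.94264.
Result = 0.1862·2.513·(-0.78801) / (0.5952·(-0.94264)) = +0.65727 rad/s; magnitude 0.65727 rad/s.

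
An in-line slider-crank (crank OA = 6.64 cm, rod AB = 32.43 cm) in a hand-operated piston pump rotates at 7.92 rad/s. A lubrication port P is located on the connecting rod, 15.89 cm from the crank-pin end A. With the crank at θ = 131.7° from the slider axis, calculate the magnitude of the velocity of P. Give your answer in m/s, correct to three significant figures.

0.407

ω = 7.92 rad/s.  Crank-pin speed |V_A| = rω = 0.52589 m/s, perpendicular to OA.
Rod angle: sinφ = −(r/L) sinθ ⇒ φ = -8.793°; ω_rod = −rω cosθ/√(L²−r²sin²θ) = +1.0916 rad/s.
V_P = V_A + ω_rod × AP, with AP = 0.1589 m along the rod.
Components: V_Px = −rω sinθ − a·ω_rod·sinφ = -0.36613 m/s;  V_Py = rω cosθ + a·ω_rod·cosφ = -0.17842 m/s.
|V_P| = √(V_Px² + V_Py²) = 0.40729 m/s.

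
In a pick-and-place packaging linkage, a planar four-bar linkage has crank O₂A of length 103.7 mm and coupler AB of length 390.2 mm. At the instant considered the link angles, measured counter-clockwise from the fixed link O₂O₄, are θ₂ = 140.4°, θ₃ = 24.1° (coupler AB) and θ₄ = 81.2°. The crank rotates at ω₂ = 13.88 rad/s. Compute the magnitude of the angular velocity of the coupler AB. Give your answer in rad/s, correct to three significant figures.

3.77

ω₂ = 13.88 rad/s
Differentiating the loop-closure r₂e^{iθ₂}+r₃e^{iθ₃}=r₁+r₄e^{iθ₄} gives r₂ω₂e^{iθ₂}+r₃ω₃e^{iθ₃}=r₄ω₄e^{iθ₄}.
Eliminating the other unknown: ω₃ = r₂ω₂ sin(θ₄−θ₂) / [r₃ sin(θ₃−θ₄)].
Numerator sine = -0.85896; denominator sine = -0.83962.
Result = 0.1037·13.88·(-0.85896) / (0.3902·(-0.83962)) = +3.7737 rad/s; magnitude 3.7737 rad/s.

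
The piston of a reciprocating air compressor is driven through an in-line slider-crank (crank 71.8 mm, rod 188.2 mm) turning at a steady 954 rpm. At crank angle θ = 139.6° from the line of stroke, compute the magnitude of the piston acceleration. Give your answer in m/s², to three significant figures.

ω = 2π·954/60 = 99.9 rad/s
x(θ) = r cosθ + √(L² − r² sin²θ); with ω constant, a = ω²·d²x/dθ².
d²x/dθ² = −r cosθ − r²(cos2θ)/√u − r⁴ sin²2θ/(4u^{3/2}),  u = L² − r² sin²θ = 0.0332537 m².
Substituting r = 0.0718 m, L = 0.1882 m, θ = 139.6°: d²x/dθ² = +0.049091 m.
a = ω²·d²x/dθ² = (99.9)²·(+0.049091) = +489.95 m/s²;  |a| = 489.95 m/s².

490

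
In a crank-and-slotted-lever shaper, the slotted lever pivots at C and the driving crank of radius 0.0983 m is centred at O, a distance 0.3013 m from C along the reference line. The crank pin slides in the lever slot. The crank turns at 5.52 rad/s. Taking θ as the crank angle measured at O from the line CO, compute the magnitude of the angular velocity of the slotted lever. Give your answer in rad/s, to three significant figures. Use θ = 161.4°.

2.29

ω = 5.52 rad/s
Crank pin A relative to C: A = (d + r cosθ, r sinθ); lever angle φ = atan2(r sinθ, d + r cosθ).
Differentiating tanφ: φ̇ = rω(d cosθ + r)/(d² + r² + 2dr cosθ).
d² + r² + 2dr cosθ = |CA|² = 0.044303 m²;  d cosθ + r = -0.18726 m.
|ω_lever| = |0.0983·5.52·-0.18726| / 0.044303 = 2.2936 rad/s.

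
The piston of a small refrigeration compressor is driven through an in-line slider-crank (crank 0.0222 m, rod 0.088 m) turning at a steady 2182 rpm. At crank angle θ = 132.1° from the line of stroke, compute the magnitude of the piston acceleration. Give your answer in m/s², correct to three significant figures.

ω = 2π·2182/60 = 228.5 rad/s
x(θ) = r cosθ + √(L² − r² sin²θ); with ω constant, a = ω²·d²x/dθ².
d²x/dθ² = −r cosθ − r²(cos2θ)/√u − r⁴ sin²2θ/(4u^{3/2}),  u = L² − r² sin²θ = 0.00747268 m².
Substituting r = 0.0222 m, L = 0.088 m, θ = 132.1°: d²x/dθ² = +0.015367 m.
a = ω²·d²x/dθ² = (228.5)²·(+0.015367) = +802.31 m/s²;  |a| = 802.31 m/s².

802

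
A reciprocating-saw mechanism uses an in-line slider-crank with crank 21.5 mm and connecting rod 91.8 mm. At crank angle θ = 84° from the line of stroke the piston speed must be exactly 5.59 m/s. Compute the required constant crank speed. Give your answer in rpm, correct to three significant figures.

For an in-line slider-crank, |v_piston| = rω|sinθ|·[1 + r cosθ/√(L² − r² sin²θ)].
With r = 0.0215 m, L = 0.0918 m, θ = 84°: the bracketed kinematic factor |dx/dθ| = 0.02192 m.
ω = v/|dx/dθ| = 5.59/0.02192 = 255.01 rad/s.
N = 60ω/(2π) = 2435.2 rpm.

2440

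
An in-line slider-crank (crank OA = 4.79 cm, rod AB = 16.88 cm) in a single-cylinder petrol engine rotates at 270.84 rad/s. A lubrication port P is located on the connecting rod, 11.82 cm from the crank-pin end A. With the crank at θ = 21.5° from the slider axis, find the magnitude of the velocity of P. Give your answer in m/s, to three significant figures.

6.70

ω = 270.8 rad/s.  Crank-pin speed |V_A| = rω = 12.973 m/s, perpendicular to OA.
Rod angle: sinφ = −(r/L) sinθ ⇒ φ = -5.970°; ω_rod = −rω cosθ/√(L²−r²sin²θ) = -71.898 rad/s.
V_P = V_A + ω_rod × AP, with AP = 0.1182 m along the rod.
Components: V_Px = −rω sinθ − a·ω_rod·sinφ = -5.6385 m/s;  V_Py = rω cosθ + a·ω_rod·cosφ = +3.6183 m/s.
|V_P| = √(V_Px² + V_Py²) = 6.6996 m/s.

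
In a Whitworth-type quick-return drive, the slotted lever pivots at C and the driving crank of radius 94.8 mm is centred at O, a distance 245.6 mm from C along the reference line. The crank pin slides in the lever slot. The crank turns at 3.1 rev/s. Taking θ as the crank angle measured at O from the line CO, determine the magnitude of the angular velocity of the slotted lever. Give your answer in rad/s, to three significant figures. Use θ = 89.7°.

2.55

ω = 19.48 rad/s (from 3.1 rev/s).
Crank pin A relative to C: A = (d + r cosθ, r sinθ); lever angle φ = atan2(r sinθ, d + r cosθ).
Differentiating tanφ: φ̇ = rω(d cosθ + r)/(d² + r² + 2dr cosθ).
d² + r² + 2dr cosθ = |CA|² = 0.0695502 m²;  d cosθ + r = +0.096086 m.
|ω_lever| = |0.0948·19.48·+0.096086| / 0.0695502 = 2.551 rad/s.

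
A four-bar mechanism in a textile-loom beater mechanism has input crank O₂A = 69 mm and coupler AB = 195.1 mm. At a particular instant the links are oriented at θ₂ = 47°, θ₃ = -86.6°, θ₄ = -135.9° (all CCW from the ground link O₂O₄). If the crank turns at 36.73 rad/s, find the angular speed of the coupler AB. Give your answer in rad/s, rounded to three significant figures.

0.867

ω₂ = 36.73 rad/s
Differentiating the loop-closure r₂e^{iθ₂}+r₃e^{iθ₃}=r₁+r₄e^{iθ₄} gives r₂ω₂e^{iθ₂}+r₃ω₃e^{iθ₃}=r₄ω₄e^{iθ₄}.
Eliminating the other unknown: ω₃ = r₂ω₂ sin(θ₄−θ₂) / [r₃ sin(θ₃−θ₄)].
Numerator sine = +0.05059; denominator sine = +0.75813.
Result = 0.069·36.73·(+0.05059) / (0.1951·(+0.75813)) = +0.86688 rad/s; magnitude 0.86688 rad/s.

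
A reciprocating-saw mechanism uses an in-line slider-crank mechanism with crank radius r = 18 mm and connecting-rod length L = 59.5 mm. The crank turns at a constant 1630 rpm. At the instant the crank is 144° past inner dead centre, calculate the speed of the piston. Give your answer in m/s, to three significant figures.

1.36

ω = 2π·1630/60 = 170.7 rad/s
For an in-line slider-crank, x = r cosθ + √(L² − r² sin²θ), so v = −rω sinθ·[1 + r cosθ/√(L² − r² sin²θ)].
With r = 0.018 m, L = 0.0595 m, θ = 144°: √(L² − r² sin²θ) = 0.058552 m.
v = −0.018·170.7·0.58779·[1 + 0.018·-0.80902/0.058552] = -1.3568 m/s.
|v| = 1.3568 m/s.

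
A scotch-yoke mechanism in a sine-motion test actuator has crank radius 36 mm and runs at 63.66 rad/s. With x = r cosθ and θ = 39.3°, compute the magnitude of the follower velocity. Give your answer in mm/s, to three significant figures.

ω = 63.66 rad/s
x = r cosθ ⇒ ẋ = −rω sinθ.
|v| = rω|sinθ| = 0.036·63.66·|sin 39.3°| = 1.4516 m/s = 1451.6 mm/s.

1450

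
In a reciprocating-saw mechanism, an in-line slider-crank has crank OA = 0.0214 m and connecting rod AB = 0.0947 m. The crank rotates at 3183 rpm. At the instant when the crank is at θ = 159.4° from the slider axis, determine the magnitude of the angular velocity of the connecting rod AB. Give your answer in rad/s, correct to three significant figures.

ω = 333.3 rad/s (converted from 3183 rpm).
The rod makes angle φ with the slider axis where L sinφ = r sinθ; differentiating, L cosφ·φ̇ = r ω cosθ.
L cosφ = √(L² − r² sin²θ) = 0.0944 m.
|ω_rod| = r ω |cosθ| / √(L² − r² sin²θ) = 0.0214·333.3·0.93606/0.0944 = 70.731 rad/s.

70.7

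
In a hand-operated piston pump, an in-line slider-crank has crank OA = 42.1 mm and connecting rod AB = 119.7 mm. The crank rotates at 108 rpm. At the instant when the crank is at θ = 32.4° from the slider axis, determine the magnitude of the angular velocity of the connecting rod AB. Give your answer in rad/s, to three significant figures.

3.42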